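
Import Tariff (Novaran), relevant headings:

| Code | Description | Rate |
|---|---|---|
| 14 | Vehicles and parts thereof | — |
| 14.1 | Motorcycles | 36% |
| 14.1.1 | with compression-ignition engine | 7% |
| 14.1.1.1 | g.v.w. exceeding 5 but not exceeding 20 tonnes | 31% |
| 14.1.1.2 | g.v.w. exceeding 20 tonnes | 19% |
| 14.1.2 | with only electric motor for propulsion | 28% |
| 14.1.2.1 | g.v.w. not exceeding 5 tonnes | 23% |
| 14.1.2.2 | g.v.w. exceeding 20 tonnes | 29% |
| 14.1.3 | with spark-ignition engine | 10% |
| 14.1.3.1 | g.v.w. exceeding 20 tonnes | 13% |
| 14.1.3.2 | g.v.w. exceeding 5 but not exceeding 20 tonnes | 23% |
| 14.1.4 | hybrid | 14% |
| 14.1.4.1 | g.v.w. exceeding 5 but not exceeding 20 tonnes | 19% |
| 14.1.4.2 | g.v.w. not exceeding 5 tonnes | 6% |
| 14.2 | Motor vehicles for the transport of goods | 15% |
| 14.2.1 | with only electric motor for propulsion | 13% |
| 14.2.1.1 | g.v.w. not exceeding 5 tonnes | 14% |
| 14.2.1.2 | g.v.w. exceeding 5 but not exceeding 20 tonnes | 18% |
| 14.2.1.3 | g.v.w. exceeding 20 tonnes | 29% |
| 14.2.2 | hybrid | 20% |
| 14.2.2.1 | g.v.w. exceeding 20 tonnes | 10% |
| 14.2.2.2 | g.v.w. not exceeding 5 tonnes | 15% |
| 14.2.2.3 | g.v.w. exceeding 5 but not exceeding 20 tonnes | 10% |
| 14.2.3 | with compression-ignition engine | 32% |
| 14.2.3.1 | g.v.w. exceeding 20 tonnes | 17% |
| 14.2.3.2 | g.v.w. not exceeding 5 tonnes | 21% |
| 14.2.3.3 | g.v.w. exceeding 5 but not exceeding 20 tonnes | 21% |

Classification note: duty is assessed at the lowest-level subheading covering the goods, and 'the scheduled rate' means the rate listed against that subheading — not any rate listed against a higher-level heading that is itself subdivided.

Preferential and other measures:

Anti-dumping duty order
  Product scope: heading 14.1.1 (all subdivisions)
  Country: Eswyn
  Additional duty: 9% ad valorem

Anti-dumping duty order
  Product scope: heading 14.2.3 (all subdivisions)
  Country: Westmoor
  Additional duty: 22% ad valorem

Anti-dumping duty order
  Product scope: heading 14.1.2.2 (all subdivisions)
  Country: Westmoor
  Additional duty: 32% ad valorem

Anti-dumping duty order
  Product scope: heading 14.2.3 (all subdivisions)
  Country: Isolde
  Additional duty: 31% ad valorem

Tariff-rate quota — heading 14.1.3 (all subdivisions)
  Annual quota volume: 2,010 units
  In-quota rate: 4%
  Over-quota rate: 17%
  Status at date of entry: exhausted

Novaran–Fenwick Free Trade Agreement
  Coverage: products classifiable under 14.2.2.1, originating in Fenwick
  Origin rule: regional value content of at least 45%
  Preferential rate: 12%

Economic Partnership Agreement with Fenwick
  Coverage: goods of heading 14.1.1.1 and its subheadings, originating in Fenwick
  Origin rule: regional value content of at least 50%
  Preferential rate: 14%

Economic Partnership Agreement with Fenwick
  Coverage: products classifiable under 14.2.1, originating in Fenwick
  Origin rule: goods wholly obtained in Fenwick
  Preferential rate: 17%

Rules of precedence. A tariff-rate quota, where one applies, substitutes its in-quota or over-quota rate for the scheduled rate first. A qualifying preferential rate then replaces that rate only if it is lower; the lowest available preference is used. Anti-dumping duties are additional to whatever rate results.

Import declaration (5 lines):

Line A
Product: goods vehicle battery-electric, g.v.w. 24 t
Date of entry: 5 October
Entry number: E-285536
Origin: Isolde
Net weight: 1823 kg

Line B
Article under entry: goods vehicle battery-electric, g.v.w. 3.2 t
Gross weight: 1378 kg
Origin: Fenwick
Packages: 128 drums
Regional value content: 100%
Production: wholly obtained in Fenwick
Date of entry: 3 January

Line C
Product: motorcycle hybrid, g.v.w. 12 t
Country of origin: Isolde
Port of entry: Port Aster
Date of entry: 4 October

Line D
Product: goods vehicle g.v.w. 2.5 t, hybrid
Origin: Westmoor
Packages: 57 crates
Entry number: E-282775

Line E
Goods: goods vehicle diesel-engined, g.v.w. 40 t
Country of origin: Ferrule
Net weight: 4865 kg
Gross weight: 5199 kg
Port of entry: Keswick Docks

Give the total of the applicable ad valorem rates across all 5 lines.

Line A: goods vehicle → 14.2; battery-electric → 14.2.1; g.v.w. 24 t → 14.2.1.3. Scheduled 29%. No special measure applies. → 29%.
Line B: goods vehicle → 14.2; battery-electric → 14.2.1; g.v.w. 3.2 t → 14.2.1.1. Scheduled 14%. Fenwick agreement on 14.2.2.1: 14.2.1.1 not covered; Fenwick agreement on 14.1.1.1: 14.2.1.1 not covered; Fenwick agreement on 14.2.1: wholly obtained → 17% available; preference 17% not lower than 14% → no reduction. → 14%.
Line C: motorcycle → 14.1; hybrid → 14.1.4; g.v.w. 12 t → 14.1.4.1. Scheduled 19%. No special measure applies. → 19%.
Line D: goods vehicle → 14.2; hybrid → 14.2.2; g.v.w. 2.5 t → 14.2.2.2. Scheduled 15%. No special measure applies. → 15%.
Line E: goods vehicle → 14.2; diesel-engined → 14.2.3; g.v.w. 40 t → 14.2.3.1. Scheduled 17%. No special measure applies. → 17%.
Sum: 29% + 14% + 19% + 15% + 17% = 94%.

94%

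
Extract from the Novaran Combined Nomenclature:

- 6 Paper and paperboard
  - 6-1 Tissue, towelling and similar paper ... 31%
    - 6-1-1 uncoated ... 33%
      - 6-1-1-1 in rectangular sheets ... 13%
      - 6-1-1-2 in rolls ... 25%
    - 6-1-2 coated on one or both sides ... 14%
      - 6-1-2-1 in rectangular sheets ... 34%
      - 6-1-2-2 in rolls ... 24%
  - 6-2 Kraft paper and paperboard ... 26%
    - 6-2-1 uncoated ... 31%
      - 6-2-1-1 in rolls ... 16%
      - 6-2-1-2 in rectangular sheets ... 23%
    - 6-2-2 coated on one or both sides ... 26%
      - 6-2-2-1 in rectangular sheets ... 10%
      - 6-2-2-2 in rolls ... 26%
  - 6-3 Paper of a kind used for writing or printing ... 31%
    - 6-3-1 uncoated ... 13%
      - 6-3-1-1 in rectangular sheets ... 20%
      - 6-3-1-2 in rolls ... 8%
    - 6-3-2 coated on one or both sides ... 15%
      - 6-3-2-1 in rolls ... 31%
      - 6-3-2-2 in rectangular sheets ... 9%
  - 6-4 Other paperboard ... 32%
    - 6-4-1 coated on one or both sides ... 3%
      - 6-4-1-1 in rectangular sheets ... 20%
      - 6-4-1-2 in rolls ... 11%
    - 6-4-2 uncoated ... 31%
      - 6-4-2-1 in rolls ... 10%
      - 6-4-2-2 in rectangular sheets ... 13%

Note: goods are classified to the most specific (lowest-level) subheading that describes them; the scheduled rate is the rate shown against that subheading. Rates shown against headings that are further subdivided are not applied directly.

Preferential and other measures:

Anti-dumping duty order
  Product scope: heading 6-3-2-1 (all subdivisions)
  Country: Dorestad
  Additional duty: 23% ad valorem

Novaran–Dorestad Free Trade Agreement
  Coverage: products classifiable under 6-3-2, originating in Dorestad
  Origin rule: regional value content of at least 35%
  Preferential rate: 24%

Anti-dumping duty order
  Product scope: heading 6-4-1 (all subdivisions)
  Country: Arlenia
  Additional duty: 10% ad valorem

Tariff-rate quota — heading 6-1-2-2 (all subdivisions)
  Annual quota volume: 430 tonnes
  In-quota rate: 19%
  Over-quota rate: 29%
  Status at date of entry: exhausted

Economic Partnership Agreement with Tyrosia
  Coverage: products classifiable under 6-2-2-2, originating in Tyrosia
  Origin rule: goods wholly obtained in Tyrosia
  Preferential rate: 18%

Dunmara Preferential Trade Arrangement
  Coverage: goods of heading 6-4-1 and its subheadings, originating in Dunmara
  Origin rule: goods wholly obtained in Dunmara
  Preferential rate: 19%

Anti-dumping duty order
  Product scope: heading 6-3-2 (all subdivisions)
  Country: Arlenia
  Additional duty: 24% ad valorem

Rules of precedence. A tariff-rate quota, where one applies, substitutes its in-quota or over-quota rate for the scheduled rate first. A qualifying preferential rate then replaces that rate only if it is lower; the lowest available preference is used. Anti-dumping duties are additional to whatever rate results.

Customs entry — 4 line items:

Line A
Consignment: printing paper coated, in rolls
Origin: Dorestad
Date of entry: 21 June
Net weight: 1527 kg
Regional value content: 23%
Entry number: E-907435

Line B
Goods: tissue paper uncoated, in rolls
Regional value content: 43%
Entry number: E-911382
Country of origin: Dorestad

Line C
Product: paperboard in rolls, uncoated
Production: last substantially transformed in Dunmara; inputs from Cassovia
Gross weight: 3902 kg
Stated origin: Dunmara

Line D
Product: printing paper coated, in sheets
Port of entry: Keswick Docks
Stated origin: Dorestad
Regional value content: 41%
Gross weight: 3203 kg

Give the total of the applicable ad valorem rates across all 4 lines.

Line A: printing paper → 6-3; coated → 6-3-2; in rolls → 6-3-2-1. Scheduled 31%. Dorestad agreement on 6-3-2: RVC < 35%; anti-dumping (Dorestad, 6-3-2-1): +23%; total 31% + 23% = 54%. → 54%.
Line B: tissue paper → 6-1; uncoated → 6-1-1; in rolls → 6-1-1-2. Scheduled 25%. Dorestad agreement on 6-3-2: 6-1-1-2 not covered. → 25%.
Line C: paperboard → 6-4; uncoated → 6-4-2; in rolls → 6-4-2-1. Scheduled 10%. Dunmara agreement on 6-4-1: 6-4-2-1 not covered. → 10%.
Line D: printing paper → 6-3; coated → 6-3-2; in sheets → 6-3-2-2. Scheduled 9%. Dorestad agreement on 6-3-2: RVC ≥ 35% → 24% available; preference 24% not lower than 9% → no reduction. → 9%.
Sum: 54% + 25% + 10% + 9% = 98%.

98%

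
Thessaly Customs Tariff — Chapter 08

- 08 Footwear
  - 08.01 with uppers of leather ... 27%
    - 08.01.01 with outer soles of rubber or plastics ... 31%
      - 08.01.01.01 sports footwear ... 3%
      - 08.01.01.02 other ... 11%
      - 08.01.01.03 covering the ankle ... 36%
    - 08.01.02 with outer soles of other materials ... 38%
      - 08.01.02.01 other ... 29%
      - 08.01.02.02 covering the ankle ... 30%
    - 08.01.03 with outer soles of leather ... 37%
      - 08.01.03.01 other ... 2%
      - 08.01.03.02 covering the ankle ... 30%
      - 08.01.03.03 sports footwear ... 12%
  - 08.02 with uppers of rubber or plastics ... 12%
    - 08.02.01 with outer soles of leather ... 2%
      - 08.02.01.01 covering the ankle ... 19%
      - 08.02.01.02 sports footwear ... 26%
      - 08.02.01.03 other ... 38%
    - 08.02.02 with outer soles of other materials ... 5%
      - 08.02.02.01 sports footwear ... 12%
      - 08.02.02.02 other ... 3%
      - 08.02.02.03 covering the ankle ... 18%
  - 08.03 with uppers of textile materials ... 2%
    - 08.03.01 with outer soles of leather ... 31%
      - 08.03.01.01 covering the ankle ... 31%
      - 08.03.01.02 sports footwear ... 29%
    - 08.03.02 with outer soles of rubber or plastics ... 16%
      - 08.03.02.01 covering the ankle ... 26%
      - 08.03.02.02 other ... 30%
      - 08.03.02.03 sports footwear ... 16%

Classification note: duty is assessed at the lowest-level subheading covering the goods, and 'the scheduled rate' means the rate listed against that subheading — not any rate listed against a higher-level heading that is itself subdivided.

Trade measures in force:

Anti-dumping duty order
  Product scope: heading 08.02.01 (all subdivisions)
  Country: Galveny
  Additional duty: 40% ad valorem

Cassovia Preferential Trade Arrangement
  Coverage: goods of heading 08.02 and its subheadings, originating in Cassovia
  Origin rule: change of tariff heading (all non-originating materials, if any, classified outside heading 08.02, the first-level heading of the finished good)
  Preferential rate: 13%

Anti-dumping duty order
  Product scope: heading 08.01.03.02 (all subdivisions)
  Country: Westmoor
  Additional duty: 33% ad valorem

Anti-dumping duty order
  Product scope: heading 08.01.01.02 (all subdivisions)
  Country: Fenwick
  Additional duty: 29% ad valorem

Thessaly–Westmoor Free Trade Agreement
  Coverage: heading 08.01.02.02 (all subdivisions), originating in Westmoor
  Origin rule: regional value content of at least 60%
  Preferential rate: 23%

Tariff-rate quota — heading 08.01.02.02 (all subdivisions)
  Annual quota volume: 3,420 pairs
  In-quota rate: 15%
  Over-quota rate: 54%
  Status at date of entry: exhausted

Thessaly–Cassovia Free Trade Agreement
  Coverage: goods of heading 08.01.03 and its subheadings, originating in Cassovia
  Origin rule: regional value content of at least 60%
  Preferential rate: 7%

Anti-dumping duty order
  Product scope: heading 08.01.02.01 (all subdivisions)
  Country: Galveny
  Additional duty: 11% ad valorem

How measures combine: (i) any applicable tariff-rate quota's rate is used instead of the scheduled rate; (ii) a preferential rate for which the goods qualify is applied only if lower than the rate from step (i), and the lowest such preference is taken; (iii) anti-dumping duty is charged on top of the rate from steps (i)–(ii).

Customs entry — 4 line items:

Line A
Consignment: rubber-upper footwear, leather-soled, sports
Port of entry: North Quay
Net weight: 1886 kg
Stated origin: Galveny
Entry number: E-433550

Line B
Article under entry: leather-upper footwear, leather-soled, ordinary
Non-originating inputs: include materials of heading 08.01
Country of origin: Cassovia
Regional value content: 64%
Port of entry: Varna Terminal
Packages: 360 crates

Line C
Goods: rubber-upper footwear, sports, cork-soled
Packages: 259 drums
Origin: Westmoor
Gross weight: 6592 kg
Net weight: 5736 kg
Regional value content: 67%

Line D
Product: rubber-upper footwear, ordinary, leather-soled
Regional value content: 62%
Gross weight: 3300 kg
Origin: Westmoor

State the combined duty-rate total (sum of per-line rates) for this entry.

Line A: rubber-upper → 08.02; leather-soled → 08.02.01; sports → 08.02.01.02. Scheduled 26%. anti-dumping (Galveny, 08.02.01): +40%; total 26% + 40% = 66%. → 66%.
Line B: leather-upper → 08.01; leather-soled → 08.01.03; ordinary → 08.01.03.01. Scheduled 2%. Cassovia agreement on 08.02: 08.01.03.01 not covered; Cassovia agreement on 08.01.03: RVC ≥ 60% → 7% available; preference 7% not lower than 2% → no reduction. → 2%.
Line C: rubber-upper → 08.02; cork-soled → 08.02.02; sports → 08.02.02.01. Scheduled 12%. Westmoor agreement on 08.01.02.02: 08.02.02.01 not covered. → 12%.
Line D: rubber-upper → 08.02; leather-soled → 08.02.01; ordinary → 08.02.01.03. Scheduled 38%. Westmoor agreement on 08.01.02.02: 08.02.01.03 not covered. → 38%.
Sum: 66% + 2% + 12% + 38% = 118%.

118%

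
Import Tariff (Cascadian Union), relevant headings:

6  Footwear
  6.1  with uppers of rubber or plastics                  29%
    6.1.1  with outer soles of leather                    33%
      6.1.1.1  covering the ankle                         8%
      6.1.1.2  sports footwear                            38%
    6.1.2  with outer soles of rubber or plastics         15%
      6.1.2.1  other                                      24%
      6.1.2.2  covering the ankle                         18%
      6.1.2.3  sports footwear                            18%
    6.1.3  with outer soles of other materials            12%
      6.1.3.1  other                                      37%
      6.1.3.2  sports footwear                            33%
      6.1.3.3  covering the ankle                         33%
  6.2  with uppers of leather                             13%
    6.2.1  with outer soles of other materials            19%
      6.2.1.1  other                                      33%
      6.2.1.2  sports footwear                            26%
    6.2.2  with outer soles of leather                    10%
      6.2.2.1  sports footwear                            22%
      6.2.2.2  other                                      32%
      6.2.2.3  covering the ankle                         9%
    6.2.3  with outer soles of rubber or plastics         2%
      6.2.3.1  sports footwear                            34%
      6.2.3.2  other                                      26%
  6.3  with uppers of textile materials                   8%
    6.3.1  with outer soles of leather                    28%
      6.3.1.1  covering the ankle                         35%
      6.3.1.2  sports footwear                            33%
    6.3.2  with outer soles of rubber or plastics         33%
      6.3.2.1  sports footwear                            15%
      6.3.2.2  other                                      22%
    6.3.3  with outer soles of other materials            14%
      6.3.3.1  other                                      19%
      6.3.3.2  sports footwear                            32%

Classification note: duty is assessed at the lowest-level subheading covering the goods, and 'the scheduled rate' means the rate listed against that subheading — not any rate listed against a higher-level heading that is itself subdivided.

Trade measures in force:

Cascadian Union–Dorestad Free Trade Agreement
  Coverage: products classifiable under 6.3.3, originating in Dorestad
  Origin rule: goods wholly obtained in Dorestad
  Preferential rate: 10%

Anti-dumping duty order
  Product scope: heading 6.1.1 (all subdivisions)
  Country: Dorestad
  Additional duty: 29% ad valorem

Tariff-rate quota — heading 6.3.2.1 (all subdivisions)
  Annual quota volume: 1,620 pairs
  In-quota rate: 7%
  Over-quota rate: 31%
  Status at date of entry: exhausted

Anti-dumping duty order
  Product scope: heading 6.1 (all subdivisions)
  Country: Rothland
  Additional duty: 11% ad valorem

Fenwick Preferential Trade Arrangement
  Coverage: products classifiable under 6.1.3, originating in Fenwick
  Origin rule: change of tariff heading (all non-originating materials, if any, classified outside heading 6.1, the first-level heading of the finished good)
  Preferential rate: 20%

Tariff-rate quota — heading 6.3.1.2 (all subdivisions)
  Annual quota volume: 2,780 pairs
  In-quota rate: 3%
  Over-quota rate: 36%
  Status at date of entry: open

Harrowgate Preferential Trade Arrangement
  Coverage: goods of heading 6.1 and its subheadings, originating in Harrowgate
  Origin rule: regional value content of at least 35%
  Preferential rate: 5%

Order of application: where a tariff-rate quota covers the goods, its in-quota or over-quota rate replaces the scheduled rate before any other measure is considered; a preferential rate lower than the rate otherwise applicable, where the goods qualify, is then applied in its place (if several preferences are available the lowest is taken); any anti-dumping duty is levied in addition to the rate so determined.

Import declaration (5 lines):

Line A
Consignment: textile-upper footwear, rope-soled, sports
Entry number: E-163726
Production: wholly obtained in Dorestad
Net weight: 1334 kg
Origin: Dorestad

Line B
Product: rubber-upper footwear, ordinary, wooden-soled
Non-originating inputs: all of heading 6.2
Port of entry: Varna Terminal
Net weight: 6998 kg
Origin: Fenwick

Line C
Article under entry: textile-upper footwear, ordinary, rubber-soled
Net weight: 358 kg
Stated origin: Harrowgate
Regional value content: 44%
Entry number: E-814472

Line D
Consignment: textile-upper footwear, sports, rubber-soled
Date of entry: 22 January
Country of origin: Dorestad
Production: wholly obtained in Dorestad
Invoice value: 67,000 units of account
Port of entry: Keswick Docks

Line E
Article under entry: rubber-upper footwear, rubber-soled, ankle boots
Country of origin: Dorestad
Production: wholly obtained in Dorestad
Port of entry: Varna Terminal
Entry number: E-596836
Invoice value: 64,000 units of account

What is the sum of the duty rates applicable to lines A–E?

Line A: textile-upper → 6.3; rope-soled → 6.3.3; sports → 6.3.3.2. Scheduled 32%. Dorestad agreement on 6.3.3: wholly obtained → 10% available; preferential 10%. → 10%.
Line B: rubber-upper → 6.1; wooden-soled → 6.1.3; ordinary → 6.1.3.1. Scheduled 37%. Fenwick agreement on 6.1.3: CTH met → 20% available; preferential 20%. → 20%.
Line C: textile-upper → 6.3; rubber-soled → 6.3.2; ordinary → 6.3.2.2. Scheduled 22%. Harrowgate agreement on 6.1: 6.3.2.2 not covered. → 22%.
Line D: textile-upper → 6.3; rubber-soled → 6.3.2; sports → 6.3.2.1. Scheduled 15%. quota on 6.3.2.1 exhausted → over-quota 31%; Dorestad agreement on 6.3.3: 6.3.2.1 not covered. → 31%.
Line E: rubber-upper → 6.1; rubber-soled → 6.1.2; ankle boots → 6.1.2.2. Scheduled 18%. Dorestad agreement on 6.3.3: 6.1.2.2 not covered. → 18%.
Sum: 10% + 20% + 22% + 31% + 18% = 101%.

101%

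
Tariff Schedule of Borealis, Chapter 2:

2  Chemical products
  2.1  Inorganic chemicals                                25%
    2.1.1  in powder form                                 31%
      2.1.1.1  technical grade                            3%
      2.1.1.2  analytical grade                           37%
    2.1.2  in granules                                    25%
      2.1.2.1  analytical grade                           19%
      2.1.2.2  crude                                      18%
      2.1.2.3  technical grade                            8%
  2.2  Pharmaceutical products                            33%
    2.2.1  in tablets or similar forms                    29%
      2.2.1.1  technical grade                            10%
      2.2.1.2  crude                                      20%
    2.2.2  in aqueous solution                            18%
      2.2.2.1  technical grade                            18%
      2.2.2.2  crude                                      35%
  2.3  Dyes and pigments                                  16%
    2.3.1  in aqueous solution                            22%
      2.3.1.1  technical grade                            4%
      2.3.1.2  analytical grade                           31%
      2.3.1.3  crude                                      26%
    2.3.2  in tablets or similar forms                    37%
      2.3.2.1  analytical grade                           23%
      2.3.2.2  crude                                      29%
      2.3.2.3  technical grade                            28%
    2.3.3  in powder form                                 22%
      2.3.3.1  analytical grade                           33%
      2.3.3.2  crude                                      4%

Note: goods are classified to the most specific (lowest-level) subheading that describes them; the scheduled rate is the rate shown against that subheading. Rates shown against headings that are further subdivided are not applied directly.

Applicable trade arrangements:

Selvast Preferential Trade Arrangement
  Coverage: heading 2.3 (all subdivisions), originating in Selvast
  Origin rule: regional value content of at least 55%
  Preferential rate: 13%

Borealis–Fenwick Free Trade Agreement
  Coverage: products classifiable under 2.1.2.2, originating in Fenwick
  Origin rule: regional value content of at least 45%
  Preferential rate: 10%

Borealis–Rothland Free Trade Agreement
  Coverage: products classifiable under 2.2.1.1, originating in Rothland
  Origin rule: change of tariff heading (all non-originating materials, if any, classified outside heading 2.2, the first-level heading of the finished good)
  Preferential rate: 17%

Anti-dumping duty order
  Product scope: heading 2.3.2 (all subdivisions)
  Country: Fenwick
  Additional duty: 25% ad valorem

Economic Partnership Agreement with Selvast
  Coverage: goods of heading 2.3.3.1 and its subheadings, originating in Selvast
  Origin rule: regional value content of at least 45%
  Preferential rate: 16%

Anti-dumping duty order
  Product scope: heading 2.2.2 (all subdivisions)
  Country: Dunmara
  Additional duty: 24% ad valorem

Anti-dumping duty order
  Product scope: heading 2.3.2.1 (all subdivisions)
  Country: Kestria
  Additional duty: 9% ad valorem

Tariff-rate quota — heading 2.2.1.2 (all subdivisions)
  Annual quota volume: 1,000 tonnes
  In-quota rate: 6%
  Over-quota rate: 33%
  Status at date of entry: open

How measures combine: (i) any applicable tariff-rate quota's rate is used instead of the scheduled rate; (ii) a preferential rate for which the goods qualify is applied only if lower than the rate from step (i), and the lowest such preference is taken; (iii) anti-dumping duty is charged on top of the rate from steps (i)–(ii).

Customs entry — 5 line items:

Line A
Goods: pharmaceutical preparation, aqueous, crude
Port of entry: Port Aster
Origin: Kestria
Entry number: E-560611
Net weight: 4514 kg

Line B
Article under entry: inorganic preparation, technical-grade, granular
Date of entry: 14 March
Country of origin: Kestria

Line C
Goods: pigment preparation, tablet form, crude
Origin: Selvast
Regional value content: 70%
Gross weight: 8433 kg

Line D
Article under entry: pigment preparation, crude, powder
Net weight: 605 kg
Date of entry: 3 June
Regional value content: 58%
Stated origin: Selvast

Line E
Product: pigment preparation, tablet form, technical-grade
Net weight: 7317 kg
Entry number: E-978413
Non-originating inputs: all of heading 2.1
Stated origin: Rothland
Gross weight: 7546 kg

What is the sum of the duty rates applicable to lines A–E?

88%

Line A: pharmaceutical → 2.2; aqueous → 2.2.2; crude → 2.2.2.2. Scheduled 35%. No special measure applies. → 35%.
Line B: inorganic → 2.1; granular → 2.1.2; technical-grade → 2.1.2.3. Scheduled 8%. No special measure applies. → 8%.
Line C: pigment → 2.3; tablet form → 2.3.2; crude → 2.3.2.2. Scheduled 29%. Selvast agreement on 2.3: RVC ≥ 55% → 13% available; Selvast agreement on 2.3.3.1: 2.3.2.2 not covered; preferential 13%. → 13%.
Line D: pigment → 2.3; powder → 2.3.3; crude → 2.3.3.2. Scheduled 4%. Selvast agreement on 2.3: RVC ≥ 55% → 13% available; Selvast agreement on 2.3.3.1: 2.3.3.2 not covered; preference 13% not lower than 4% → no reduction. → 4%.
Line E: pigment → 2.3; tablet form → 2.3.2; technical-grade → 2.3.2.3. Scheduled 28%. Rothland agreement on 2.2.1.1: 2.3.2.3 not covered. → 28%.
Sum: 35% + 8% + 13% + 4% + 28% = 88%.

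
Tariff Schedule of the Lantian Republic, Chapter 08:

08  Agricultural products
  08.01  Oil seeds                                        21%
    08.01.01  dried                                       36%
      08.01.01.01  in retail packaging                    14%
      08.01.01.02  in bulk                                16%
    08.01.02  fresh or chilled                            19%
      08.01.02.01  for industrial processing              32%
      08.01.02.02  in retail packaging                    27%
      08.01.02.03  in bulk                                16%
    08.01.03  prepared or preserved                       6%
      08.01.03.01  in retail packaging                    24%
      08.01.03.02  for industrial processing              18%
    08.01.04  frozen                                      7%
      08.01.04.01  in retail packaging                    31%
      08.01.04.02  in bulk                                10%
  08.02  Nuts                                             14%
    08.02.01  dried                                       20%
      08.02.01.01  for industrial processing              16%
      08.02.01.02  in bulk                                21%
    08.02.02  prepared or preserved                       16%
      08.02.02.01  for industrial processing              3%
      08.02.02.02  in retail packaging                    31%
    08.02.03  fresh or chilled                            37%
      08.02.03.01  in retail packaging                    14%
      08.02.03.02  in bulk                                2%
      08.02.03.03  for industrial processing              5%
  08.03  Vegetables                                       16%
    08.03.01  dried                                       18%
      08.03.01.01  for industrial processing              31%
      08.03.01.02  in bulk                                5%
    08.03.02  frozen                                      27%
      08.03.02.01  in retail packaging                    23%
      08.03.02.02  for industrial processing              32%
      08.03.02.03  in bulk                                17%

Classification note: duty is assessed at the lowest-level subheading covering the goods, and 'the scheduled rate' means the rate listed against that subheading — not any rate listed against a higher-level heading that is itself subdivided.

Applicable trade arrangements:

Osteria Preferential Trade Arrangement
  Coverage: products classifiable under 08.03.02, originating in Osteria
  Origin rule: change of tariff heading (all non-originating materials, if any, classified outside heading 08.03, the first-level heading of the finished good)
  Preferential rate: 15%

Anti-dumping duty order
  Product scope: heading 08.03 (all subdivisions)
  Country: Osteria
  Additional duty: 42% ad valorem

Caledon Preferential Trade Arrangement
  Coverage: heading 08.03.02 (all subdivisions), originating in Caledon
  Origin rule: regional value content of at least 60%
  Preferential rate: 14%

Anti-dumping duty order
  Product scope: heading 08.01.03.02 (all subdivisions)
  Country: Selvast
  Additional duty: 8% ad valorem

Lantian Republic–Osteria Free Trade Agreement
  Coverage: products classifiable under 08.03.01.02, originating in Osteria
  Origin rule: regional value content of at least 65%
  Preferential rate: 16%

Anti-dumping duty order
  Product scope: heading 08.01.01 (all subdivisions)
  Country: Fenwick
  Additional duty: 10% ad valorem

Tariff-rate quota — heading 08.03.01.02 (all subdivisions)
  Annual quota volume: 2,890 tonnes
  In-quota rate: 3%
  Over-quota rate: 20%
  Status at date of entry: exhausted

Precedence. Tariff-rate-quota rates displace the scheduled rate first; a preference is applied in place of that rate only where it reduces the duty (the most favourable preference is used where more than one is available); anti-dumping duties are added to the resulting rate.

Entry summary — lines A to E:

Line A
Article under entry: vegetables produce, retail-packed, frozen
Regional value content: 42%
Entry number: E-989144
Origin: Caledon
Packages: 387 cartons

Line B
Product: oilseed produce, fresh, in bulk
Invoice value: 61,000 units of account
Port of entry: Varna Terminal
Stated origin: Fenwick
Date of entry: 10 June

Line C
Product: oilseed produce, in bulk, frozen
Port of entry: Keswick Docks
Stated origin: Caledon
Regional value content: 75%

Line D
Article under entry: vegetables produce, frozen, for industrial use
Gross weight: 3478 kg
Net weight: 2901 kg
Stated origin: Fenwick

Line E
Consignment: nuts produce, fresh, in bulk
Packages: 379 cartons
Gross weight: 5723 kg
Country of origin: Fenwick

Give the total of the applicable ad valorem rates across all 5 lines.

83%

Line A: vegetables → 08.03; frozen → 08.03.02; retail-packed → 08.03.02.01. Scheduled 23%. Caledon agreement on 08.03.02: RVC < 60%. → 23%.
Line B: oilseed → 08.01; fresh → 08.01.02; in bulk → 08.01.02.03. Scheduled 16%. No special measure applies. → 16%.
Line C: oilseed → 08.01; frozen → 08.01.04; in bulk → 08.01.04.02. Scheduled 10%. Caledon agreement on 08.03.02: 08.01.04.02 not covered. → 10%.
Line D: vegetables → 08.03; frozen → 08.03.02; for industrial use → 08.03.02.02. Scheduled 32%. No special measure applies. → 32%.
Line E: nuts → 08.02; fresh → 08.02.03; in bulk → 08.02.03.02. Scheduled 2%. No special measure applies. → 2%.
Sum: 23% + 16% + 10% + 32% + 2% = 83%.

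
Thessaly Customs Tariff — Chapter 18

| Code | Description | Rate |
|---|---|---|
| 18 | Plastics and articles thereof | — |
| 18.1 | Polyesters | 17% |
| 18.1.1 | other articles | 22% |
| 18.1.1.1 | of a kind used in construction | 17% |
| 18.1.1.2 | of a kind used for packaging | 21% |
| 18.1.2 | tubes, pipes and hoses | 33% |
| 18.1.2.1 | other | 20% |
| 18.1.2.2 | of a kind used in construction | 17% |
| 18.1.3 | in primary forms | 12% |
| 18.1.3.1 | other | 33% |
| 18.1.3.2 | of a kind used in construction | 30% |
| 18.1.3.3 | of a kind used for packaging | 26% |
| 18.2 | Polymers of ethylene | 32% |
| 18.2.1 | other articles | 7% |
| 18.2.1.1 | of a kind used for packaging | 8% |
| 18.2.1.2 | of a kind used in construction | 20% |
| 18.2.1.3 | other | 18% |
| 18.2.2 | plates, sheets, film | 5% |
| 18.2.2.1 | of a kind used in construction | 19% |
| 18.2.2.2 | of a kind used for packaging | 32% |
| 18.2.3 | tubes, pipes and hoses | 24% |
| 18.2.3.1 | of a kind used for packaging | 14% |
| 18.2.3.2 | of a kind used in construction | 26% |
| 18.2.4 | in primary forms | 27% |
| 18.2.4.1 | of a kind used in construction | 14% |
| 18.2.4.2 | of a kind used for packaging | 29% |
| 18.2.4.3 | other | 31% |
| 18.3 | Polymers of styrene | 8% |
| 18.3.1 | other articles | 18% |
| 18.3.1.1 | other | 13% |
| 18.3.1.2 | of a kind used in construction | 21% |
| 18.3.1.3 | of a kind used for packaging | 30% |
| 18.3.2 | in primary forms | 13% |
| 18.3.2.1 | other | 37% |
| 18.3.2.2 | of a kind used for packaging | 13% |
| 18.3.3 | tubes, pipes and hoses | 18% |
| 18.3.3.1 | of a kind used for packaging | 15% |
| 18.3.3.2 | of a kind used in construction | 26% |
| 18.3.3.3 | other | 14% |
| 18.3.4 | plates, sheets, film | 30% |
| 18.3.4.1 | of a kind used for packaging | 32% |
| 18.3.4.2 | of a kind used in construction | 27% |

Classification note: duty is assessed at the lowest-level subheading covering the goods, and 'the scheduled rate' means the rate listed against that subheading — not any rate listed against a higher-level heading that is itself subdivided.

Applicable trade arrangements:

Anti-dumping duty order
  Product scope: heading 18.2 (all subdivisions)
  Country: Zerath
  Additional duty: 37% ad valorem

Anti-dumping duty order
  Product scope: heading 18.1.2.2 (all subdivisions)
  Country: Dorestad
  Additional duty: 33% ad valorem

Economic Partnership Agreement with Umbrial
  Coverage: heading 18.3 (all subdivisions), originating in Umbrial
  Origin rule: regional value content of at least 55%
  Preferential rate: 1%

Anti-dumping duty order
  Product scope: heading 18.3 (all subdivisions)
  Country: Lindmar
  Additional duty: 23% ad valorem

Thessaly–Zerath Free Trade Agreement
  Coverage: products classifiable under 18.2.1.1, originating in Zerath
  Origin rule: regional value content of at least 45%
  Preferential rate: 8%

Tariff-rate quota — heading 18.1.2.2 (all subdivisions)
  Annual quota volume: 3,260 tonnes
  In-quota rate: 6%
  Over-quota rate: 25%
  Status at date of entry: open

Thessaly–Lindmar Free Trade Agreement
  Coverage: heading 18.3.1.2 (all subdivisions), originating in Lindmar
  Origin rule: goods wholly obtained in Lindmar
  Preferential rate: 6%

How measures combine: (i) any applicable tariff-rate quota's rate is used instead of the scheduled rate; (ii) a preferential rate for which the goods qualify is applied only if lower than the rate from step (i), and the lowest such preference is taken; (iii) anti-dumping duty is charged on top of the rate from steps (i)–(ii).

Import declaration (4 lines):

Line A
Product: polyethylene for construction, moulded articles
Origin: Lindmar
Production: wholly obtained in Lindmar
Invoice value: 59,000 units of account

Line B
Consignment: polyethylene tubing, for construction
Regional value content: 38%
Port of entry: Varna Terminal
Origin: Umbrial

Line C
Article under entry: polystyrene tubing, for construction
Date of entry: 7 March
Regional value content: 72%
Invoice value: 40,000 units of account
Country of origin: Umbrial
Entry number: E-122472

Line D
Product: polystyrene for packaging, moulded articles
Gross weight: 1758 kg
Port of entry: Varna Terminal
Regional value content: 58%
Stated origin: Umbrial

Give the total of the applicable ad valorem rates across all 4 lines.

48%

Line A: polyethylene → 18.2; moulded articles → 18.2.1; for construction → 18.2.1.2. Scheduled 20%. Lindmar agreement on 18.3.1.2: 18.2.1.2 not covered. → 20%.
Line B: polyethylene → 18.2; tubing → 18.2.3; for construction → 18.2.3.2. Scheduled 26%. Umbrial agreement on 18.3: 18.2.3.2 not covered. → 26%.
Line C: polystyrene → 18.3; tubing → 18.3.3; for construction → 18.3.3.2. Scheduled 26%. Umbrial agreement on 18.3: RVC ≥ 55% → 1% available; preferential 1%. → 1%.
Line D: polystyrene → 18.3; moulded articles → 18.3.1; for packaging → 18.3.1.3. Scheduled 30%. Umbrial agreement on 18.3: RVC ≥ 55% → 1% available; preferential 1%. → 1%.
Sum: 20% + 26% + 1% + 1% = 48%.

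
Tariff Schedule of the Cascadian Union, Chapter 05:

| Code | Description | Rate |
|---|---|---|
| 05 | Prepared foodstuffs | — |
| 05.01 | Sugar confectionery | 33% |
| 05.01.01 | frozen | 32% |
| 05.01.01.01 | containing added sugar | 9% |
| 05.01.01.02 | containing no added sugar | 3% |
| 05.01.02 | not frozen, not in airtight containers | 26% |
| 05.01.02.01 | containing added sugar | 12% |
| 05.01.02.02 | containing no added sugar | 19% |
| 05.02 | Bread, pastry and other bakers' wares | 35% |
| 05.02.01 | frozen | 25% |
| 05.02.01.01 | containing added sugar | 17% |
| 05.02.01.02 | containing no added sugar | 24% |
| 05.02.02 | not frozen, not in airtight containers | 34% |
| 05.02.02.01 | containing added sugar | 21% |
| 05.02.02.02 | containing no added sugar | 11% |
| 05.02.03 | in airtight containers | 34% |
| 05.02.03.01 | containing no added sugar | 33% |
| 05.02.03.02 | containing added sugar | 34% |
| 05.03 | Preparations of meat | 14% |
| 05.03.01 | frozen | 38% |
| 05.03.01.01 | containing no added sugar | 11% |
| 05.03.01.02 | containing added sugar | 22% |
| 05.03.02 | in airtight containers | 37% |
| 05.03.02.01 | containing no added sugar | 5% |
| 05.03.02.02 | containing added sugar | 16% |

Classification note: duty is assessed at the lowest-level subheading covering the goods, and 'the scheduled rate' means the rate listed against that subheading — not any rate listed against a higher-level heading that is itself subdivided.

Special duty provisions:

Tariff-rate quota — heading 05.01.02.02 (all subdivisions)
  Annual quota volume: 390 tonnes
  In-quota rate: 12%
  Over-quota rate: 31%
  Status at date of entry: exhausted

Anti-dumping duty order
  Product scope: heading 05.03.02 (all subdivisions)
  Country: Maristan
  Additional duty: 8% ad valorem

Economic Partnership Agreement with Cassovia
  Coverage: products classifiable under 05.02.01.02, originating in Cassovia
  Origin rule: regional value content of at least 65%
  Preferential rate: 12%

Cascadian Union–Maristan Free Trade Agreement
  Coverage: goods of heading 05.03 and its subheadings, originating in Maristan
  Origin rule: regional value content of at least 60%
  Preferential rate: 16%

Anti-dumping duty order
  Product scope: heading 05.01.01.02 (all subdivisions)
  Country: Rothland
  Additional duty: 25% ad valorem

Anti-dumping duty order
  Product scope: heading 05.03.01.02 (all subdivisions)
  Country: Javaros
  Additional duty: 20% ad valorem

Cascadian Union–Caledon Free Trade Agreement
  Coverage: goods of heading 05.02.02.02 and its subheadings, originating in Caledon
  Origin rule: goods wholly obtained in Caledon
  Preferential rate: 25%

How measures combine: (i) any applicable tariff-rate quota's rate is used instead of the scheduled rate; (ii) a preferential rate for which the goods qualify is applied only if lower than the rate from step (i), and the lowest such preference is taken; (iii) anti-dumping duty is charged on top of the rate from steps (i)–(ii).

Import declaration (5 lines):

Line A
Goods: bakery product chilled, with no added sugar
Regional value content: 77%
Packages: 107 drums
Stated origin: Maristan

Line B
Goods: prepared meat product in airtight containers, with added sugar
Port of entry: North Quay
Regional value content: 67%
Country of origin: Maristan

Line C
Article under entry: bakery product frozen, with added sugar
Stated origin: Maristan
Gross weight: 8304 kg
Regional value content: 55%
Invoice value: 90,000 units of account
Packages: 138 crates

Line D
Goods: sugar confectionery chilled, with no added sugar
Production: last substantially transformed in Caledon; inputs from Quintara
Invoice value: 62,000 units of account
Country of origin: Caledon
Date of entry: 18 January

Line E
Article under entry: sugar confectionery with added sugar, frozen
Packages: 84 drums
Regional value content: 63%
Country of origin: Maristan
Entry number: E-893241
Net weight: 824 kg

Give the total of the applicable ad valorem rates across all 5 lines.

Line A: bakery product → 05.02; chilled → 05.02.02; with no added sugar → 05.02.02.02. Scheduled 11%. Maristan agreement on 05.03: 05.02.02.02 not covered. → 11%.
Line B: prepared meat product → 05.03; in airtight containers → 05.03.02; with added sugar → 05.03.02.02. Scheduled 16%. Maristan agreement on 05.03: RVC ≥ 60% → 16% available; preference 16% not lower than 16% → no reduction; anti-dumping (Maristan, 05.03.02): +8%; total 16% + 8% = 24%. → 24%.
Line C: bakery product → 05.02; frozen → 05.02.01; with added sugar → 05.02.01.01. Scheduled 17%. Maristan agreement on 05.03: 05.02.01.01 not covered. → 17%.
Line D: sugar confectionery → 05.01; chilled → 05.01.02; with no added sugar → 05.01.02.02. Scheduled 19%. quota on 05.01.02.02 exhausted → over-quota 31%; Caledon agreement on 05.02.02.02: 05.01.02.02 not covered. → 31%.
Line E: sugar confectionery → 05.01; frozen → 05.01.01; with added sugar → 05.01.01.01. Scheduled 9%. Maristan agreement on 05.03: 05.01.01.01 not covered. → 9%.
Sum: 11% + 24% + 17% + 31% + 9% = 92%.

92%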